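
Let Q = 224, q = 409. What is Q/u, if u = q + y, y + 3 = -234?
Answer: 56/43 ≈ 1.3023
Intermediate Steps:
y = -237 (y = -3 - 234 = -237)
u = 172 (u = 409 - 237 = 172)
Q/u = 224/172 = 224*(1/172) = 56/43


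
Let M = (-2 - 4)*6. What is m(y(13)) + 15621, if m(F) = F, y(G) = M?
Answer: 15585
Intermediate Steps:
M = -36 (M = -6*6 = -36)
y(G) = -36
m(y(13)) + 15621 = -36 + 15621 = 15585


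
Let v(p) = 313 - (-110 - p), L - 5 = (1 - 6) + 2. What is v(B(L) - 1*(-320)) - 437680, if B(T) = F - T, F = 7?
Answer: -436932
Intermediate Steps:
L = 2 (L = 5 + ((1 - 6) + 2) = 5 + (-5 + 2) = 5 - 3 = 2)
B(T) = 7 - T
v(p) = 423 + p (v(p) = 313 + (110 + p) = 423 + p)
v(B(L) - 1*(-320)) - 437680 = (423 + ((7 - 1*2) - 1*(-320))) - 437680 = (423 + ((7 - 2) + 320)) - 437680 = (423 + (5 + 320)) - 437680 = (423 + 325) - 437680 = 748 - 437680 = -436932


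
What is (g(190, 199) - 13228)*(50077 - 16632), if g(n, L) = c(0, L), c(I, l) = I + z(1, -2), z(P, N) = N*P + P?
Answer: -442443905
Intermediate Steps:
z(P, N) = P + N*P
c(I, l) = -1 + I (c(I, l) = I + 1*(1 - 2) = I + 1*(-1) = I - 1 = -1 + I)
g(n, L) = -1 (g(n, L) = -1 + 0 = -1)
(g(190, 199) - 13228)*(50077 - 16632) = (-1 - 13228)*(50077 - 16632) = -13229*33445 = -442443905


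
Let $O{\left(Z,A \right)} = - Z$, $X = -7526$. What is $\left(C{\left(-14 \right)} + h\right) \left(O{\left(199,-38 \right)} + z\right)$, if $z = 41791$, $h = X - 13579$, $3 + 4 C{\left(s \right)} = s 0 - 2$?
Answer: $-877851150$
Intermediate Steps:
$C{\left(s \right)} = - \frac{5}{4}$ ($C{\left(s \right)} = - \frac{3}{4} + \frac{s 0 - 2}{4} = - \frac{3}{4} + \frac{0 - 2}{4} = - \frac{3}{4} + \frac{1}{4} \left(-2\right) = - \frac{3}{4} - \frac{1}{2} = - \frac{5}{4}$)
$h = -21105$ ($h = -7526 - 13579 = -21105$)
$\left(C{\left(-14 \right)} + h\right) \left(O{\left(199,-38 \right)} + z\right) = \left(- \frac{5}{4} - 21105\right) \left(\left(-1\right) 199 + 41791\right) = - \frac{84425 \left(-199 + 41791\right)}{4} = \left(- \frac{84425}{4}\right) 41592 = -877851150$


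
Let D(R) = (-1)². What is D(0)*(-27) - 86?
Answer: -113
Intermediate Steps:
D(R) = 1
D(0)*(-27) - 86 = 1*(-27) - 86 = -27 - 86 = -113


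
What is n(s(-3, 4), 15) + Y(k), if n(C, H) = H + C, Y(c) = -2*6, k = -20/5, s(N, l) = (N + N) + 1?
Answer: -2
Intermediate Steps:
s(N, l) = 1 + 2*N (s(N, l) = 2*N + 1 = 1 + 2*N)
k = -4 (k = -20*1/5 = -4)
Y(c) = -12
n(C, H) = C + H
n(s(-3, 4), 15) + Y(k) = ((1 + 2*(-3)) + 15) - 12 = ((1 - 6) + 15) - 12 = (-5 + 15) - 12 = 10 - 12 = -2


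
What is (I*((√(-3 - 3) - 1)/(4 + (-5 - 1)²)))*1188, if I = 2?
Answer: -297/5 + 297*I*√6/5 ≈ -59.4 + 145.5*I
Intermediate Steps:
(I*((√(-3 - 3) - 1)/(4 + (-5 - 1)²)))*1188 = (2*((√(-3 - 3) - 1)/(4 + (-5 - 1)²)))*1188 = (2*((√(-6) - 1)/(4 + (-6)²)))*1188 = (2*((I*√6 - 1)/(4 + 36)))*1188 = (2*((-1 + I*√6)/40))*1188 = (2*((-1 + I*√6)*(1/40)))*1188 = (2*(-1/40 + I*√6/40))*1188 = (-1/20 + I*√6/20)*1188 = -297/5 + 297*I*√6/5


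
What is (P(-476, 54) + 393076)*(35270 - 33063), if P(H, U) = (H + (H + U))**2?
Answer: 2647252360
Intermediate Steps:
P(H, U) = (U + 2*H)**2
(P(-476, 54) + 393076)*(35270 - 33063) = ((54 + 2*(-476))**2 + 393076)*(35270 - 33063) = ((54 - 952)**2 + 393076)*2207 = ((-898)**2 + 393076)*2207 = (806404 + 393076)*2207 = 1199480*2207 = 2647252360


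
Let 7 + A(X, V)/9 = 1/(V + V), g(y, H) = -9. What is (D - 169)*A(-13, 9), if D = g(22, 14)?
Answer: 11125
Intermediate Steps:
A(X, V) = -63 + 9/(2*V) (A(X, V) = -63 + 9/(V + V) = -63 + 9/((2*V)) = -63 + 9*(1/(2*V)) = -63 + 9/(2*V))
D = -9
(D - 169)*A(-13, 9) = (-9 - 169)*(-63 + (9/2)/9) = -178*(-63 + (9/2)*(⅑)) = -178*(-63 + ½) = -178*(-125/2) = 11125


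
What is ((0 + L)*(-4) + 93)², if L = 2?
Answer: 7225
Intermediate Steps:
((0 + L)*(-4) + 93)² = ((0 + 2)*(-4) + 93)² = (2*(-4) + 93)² = (-8 + 93)² = 85² = 7225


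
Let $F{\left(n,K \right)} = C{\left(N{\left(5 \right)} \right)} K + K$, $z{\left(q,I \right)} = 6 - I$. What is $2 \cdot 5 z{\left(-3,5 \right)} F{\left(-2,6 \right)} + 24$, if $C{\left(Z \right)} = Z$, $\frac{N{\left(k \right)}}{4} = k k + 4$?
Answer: $7044$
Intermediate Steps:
$N{\left(k \right)} = 16 + 4 k^{2}$ ($N{\left(k \right)} = 4 \left(k k + 4\right) = 4 \left(k^{2} + 4\right) = 4 \left(4 + k^{2}\right) = 16 + 4 k^{2}$)
$F{\left(n,K \right)} = 117 K$ ($F{\left(n,K \right)} = \left(16 + 4 \cdot 5^{2}\right) K + K = \left(16 + 4 \cdot 25\right) K + K = \left(16 + 100\right) K + K = 116 K + K = 117 K$)
$2 \cdot 5 z{\left(-3,5 \right)} F{\left(-2,6 \right)} + 24 = 2 \cdot 5 \left(6 - 5\right) 117 \cdot 6 + 24 = 10 \left(6 - 5\right) 702 + 24 = 10 \cdot 1 \cdot 702 + 24 = 10 \cdot 702 + 24 = 7020 + 24 = 7044$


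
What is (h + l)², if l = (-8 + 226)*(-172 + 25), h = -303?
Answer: 1046457801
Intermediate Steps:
l = -32046 (l = 218*(-147) = -32046)
(h + l)² = (-303 - 32046)² = (-32349)² = 1046457801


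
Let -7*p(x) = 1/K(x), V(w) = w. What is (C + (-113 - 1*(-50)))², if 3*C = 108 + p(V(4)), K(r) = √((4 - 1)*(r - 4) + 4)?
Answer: 1288225/1764 ≈ 730.29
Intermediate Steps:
K(r) = √(-8 + 3*r) (K(r) = √(3*(-4 + r) + 4) = √((-12 + 3*r) + 4) = √(-8 + 3*r))
p(x) = -1/(7*√(-8 + 3*x))
C = 1511/42 (C = (108 - 1/(7*√(-8 + 3*4)))/3 = (108 - 1/(7*√(-8 + 12)))/3 = (108 - 1/(7*√4))/3 = (108 - ⅐*½)/3 = (108 - 1/14)/3 = (⅓)*(1511/14) = 1511/42 ≈ 35.976)
(C + (-113 - 1*(-50)))² = (1511/42 + (-113 - 1*(-50)))² = (1511/42 + (-113 + 50))² = (1511/42 - 63)² = (-1135/42)² = 1288225/1764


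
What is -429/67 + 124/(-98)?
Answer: -25175/3283 ≈ -7.6683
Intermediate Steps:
-429/67 + 124/(-98) = -429*1/67 + 124*(-1/98) = -429/67 - 62/49 = -25175/3283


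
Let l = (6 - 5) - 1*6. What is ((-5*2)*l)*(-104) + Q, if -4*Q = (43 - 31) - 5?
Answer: -20807/4 ≈ -5201.8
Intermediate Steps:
Q = -7/4 (Q = -((43 - 31) - 5)/4 = -(12 - 5)/4 = -¼*7 = -7/4 ≈ -1.7500)
l = -5 (l = 1 - 6 = -5)
((-5*2)*l)*(-104) + Q = (-5*2*(-5))*(-104) - 7/4 = -10*(-5)*(-104) - 7/4 = 50*(-104) - 7/4 = -5200 - 7/4 = -20807/4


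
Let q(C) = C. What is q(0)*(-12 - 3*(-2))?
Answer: 0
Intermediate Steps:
q(0)*(-12 - 3*(-2)) = 0*(-12 - 3*(-2)) = 0*(-12 + 6) = 0*(-6) = 0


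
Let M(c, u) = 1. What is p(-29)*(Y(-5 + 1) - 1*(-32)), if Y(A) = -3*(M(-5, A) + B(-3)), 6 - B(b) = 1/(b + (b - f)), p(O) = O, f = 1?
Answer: -2146/7 ≈ -306.57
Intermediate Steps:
B(b) = 6 - 1/(-1 + 2*b) (B(b) = 6 - 1/(b + (b - 1*1)) = 6 - 1/(b + (b - 1)) = 6 - 1/(b + (-1 + b)) = 6 - 1/(-1 + 2*b))
Y(A) = -150/7 (Y(A) = -3*(1 + (-7 + 12*(-3))/(-1 + 2*(-3))) = -3*(1 + (-7 - 36)/(-1 - 6)) = -3*(1 - 43/(-7)) = -3*(1 - ⅐*(-43)) = -3*(1 + 43/7) = -3*50/7 = -150/7)
p(-29)*(Y(-5 + 1) - 1*(-32)) = -29*(-150/7 - 1*(-32)) = -29*(-150/7 + 32) = -29*74/7 = -2146/7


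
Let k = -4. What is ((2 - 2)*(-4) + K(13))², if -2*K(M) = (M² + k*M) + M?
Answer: 4225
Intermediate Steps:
K(M) = -M²/2 + 3*M/2 (K(M) = -((M² - 4*M) + M)/2 = -(M² - 3*M)/2 = -M²/2 + 3*M/2)
((2 - 2)*(-4) + K(13))² = ((2 - 2)*(-4) + (½)*13*(3 - 1*13))² = (0*(-4) + (½)*13*(3 - 13))² = (0 + (½)*13*(-10))² = (0 - 65)² = (-65)² = 4225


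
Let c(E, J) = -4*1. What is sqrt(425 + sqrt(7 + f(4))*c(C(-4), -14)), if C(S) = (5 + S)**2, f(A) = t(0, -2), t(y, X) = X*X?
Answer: sqrt(425 - 4*sqrt(11)) ≈ 20.291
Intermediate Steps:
t(y, X) = X**2
f(A) = 4 (f(A) = (-2)**2 = 4)
c(E, J) = -4
sqrt(425 + sqrt(7 + f(4))*c(C(-4), -14)) = sqrt(425 + sqrt(7 + 4)*(-4)) = sqrt(425 + sqrt(11)*(-4)) = sqrt(425 - 4*sqrt(11))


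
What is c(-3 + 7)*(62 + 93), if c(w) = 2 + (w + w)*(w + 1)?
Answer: 6510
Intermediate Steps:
c(w) = 2 + 2*w*(1 + w) (c(w) = 2 + (2*w)*(1 + w) = 2 + 2*w*(1 + w))
c(-3 + 7)*(62 + 93) = (2 + 2*(-3 + 7) + 2*(-3 + 7)**2)*(62 + 93) = (2 + 2*4 + 2*4**2)*155 = (2 + 8 + 2*16)*155 = (2 + 8 + 32)*155 = 42*155 = 6510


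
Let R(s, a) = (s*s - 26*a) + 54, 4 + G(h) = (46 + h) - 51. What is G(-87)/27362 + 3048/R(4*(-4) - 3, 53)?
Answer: -13915304/4391601 ≈ -3.1686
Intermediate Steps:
G(h) = -9 + h (G(h) = -4 + ((46 + h) - 51) = -4 + (-5 + h) = -9 + h)
R(s, a) = 54 + s² - 26*a (R(s, a) = (s² - 26*a) + 54 = 54 + s² - 26*a)
G(-87)/27362 + 3048/R(4*(-4) - 3, 53) = (-9 - 87)/27362 + 3048/(54 + (4*(-4) - 3)² - 26*53) = -96*1/27362 + 3048/(54 + (-16 - 3)² - 1378) = -48/13681 + 3048/(54 + (-19)² - 1378) = -48/13681 + 3048/(54 + 361 - 1378) = -48/13681 + 3048/(-963) = -48/13681 + 3048*(-1/963) = -48/13681 - 1016/321 = -13915304/4391601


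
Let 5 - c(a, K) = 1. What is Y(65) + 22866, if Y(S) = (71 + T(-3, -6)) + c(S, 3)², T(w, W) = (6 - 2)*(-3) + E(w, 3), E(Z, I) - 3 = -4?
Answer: 22940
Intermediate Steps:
c(a, K) = 4 (c(a, K) = 5 - 1*1 = 5 - 1 = 4)
E(Z, I) = -1 (E(Z, I) = 3 - 4 = -1)
T(w, W) = -13 (T(w, W) = (6 - 2)*(-3) - 1 = 4*(-3) - 1 = -12 - 1 = -13)
Y(S) = 74 (Y(S) = (71 - 13) + 4² = 58 + 16 = 74)
Y(65) + 22866 = 74 + 22866 = 22940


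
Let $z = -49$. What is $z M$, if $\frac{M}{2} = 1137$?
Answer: $-111426$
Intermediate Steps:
$M = 2274$ ($M = 2 \cdot 1137 = 2274$)
$z M = \left(-49\right) 2274 = -111426$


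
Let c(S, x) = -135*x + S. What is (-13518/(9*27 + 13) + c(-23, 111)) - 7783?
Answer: -2924007/128 ≈ -22844.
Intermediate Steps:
c(S, x) = S - 135*x
(-13518/(9*27 + 13) + c(-23, 111)) - 7783 = (-13518/(9*27 + 13) + (-23 - 135*111)) - 7783 = (-13518/(243 + 13) + (-23 - 14985)) - 7783 = (-13518/256 - 15008) - 7783 = (-13518*1/256 - 15008) - 7783 = (-6759/128 - 15008) - 7783 = -1927783/128 - 7783 = -2924007/128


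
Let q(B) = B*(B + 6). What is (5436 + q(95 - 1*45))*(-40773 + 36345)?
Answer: -36469008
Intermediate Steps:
q(B) = B*(6 + B)
(5436 + q(95 - 1*45))*(-40773 + 36345) = (5436 + (95 - 1*45)*(6 + (95 - 1*45)))*(-40773 + 36345) = (5436 + (95 - 45)*(6 + (95 - 45)))*(-4428) = (5436 + 50*(6 + 50))*(-4428) = (5436 + 50*56)*(-4428) = (5436 + 2800)*(-4428) = 8236*(-4428) = -36469008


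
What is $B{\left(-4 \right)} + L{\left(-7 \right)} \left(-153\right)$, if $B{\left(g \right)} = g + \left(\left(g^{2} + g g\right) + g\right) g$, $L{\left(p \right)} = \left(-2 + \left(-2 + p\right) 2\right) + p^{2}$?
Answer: $-4553$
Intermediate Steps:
$L{\left(p \right)} = -6 + p^{2} + 2 p$ ($L{\left(p \right)} = \left(-2 + \left(-4 + 2 p\right)\right) + p^{2} = \left(-6 + 2 p\right) + p^{2} = -6 + p^{2} + 2 p$)
$B{\left(g \right)} = g + g \left(g + 2 g^{2}\right)$ ($B{\left(g \right)} = g + \left(\left(g^{2} + g^{2}\right) + g\right) g = g + \left(2 g^{2} + g\right) g = g + \left(g + 2 g^{2}\right) g = g + g \left(g + 2 g^{2}\right)$)
$B{\left(-4 \right)} + L{\left(-7 \right)} \left(-153\right) = - 4 \left(1 - 4 + 2 \left(-4\right)^{2}\right) + \left(-6 + \left(-7\right)^{2} + 2 \left(-7\right)\right) \left(-153\right) = - 4 \left(1 - 4 + 2 \cdot 16\right) + \left(-6 + 49 - 14\right) \left(-153\right) = - 4 \left(1 - 4 + 32\right) + 29 \left(-153\right) = \left(-4\right) 29 - 4437 = -116 - 4437 = -4553$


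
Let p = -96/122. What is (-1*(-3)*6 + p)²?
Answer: 1102500/3721 ≈ 296.29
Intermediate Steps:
p = -48/61 (p = -96*1/122 = -48/61 ≈ -0.78689)
(-1*(-3)*6 + p)² = (-1*(-3)*6 - 48/61)² = (3*6 - 48/61)² = (18 - 48/61)² = (1050/61)² = 1102500/3721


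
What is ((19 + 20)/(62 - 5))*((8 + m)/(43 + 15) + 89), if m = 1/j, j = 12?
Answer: 806533/13224 ≈ 60.990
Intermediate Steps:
m = 1/12 ≈ 0.083333
((19 + 20)/(62 - 5))*((8 + m)/(43 + 15) + 89) = ((19 + 20)/(62 - 5))*((8 + 1/12)/(43 + 15) + 89) = (39/57)*((97/12)/58 + 89) = (39*(1/57))*((97/12)*(1/58) + 89) = 13*(97/696 + 89)/19 = (13/19)*(62041/696) = 806533/13224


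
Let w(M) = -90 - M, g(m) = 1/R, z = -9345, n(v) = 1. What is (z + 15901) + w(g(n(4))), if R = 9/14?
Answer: 58180/9 ≈ 6464.4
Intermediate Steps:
R = 9/14 (R = 9*(1/14) = 9/14 ≈ 0.64286)
g(m) = 14/9 (g(m) = 1/(9/14) = 14/9)
(z + 15901) + w(g(n(4))) = (-9345 + 15901) + (-90 - 1*14/9) = 6556 + (-90 - 14/9) = 6556 - 824/9 = 58180/9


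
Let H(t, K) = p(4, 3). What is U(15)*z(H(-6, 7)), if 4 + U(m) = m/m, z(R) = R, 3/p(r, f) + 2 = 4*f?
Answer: -9/10 ≈ -0.90000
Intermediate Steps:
p(r, f) = 3/(-2 + 4*f)
H(t, K) = 3/10 (H(t, K) = 3/(2*(-1 + 2*3)) = 3/(2*(-1 + 6)) = (3/2)/5 = (3/2)*(⅕) = 3/10)
U(m) = -3 (U(m) = -4 + m/m = -4 + 1 = -3)
U(15)*z(H(-6, 7)) = -3*3/10 = -9/10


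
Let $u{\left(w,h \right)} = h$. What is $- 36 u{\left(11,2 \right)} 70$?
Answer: $-5040$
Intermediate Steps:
$- 36 u{\left(11,2 \right)} 70 = \left(-36\right) 2 \cdot 70 = \left(-72\right) 70 = -5040$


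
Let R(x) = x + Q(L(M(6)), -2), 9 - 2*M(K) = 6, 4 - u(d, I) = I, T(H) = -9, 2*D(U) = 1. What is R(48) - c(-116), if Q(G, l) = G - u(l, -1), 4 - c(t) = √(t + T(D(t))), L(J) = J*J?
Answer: 165/4 + 5*I*√5 ≈ 41.25 + 11.18*I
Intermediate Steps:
D(U) = ½ (D(U) = (½)*1 = ½)
u(d, I) = 4 - I
M(K) = 3/2 (M(K) = 9/2 - ½*6 = 9/2 - 3 = 3/2)
L(J) = J²
c(t) = 4 - √(-9 + t) (c(t) = 4 - √(t - 9) = 4 - √(-9 + t))
Q(G, l) = -5 + G (Q(G, l) = G - (4 - 1*(-1)) = G - (4 + 1) = G - 1*5 = G - 5 = -5 + G)
R(x) = -11/4 + x (R(x) = x + (-5 + (3/2)²) = x + (-5 + 9/4) = x - 11/4 = -11/4 + x)
R(48) - c(-116) = (-11/4 + 48) - (4 - √(-9 - 116)) = 181/4 - (4 - √(-125)) = 181/4 - (4 - 5*I*√5) = 181/4 + (-4 + 5*I*√5) = 165/4 + 5*I*√5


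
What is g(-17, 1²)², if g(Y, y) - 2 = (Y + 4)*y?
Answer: 121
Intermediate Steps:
g(Y, y) = 2 + y*(4 + Y) (g(Y, y) = 2 + (Y + 4)*y = 2 + (4 + Y)*y = 2 + y*(4 + Y))
g(-17, 1²)² = (2 + 4*1² - 17*1²)² = (2 + 4*1 - 17*1)² = (2 + 4 - 17)² = (-11)² = 121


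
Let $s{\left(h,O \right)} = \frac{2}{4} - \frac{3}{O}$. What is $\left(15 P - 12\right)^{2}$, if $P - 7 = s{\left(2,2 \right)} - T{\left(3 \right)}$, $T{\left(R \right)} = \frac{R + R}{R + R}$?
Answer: $3969$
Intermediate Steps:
$s{\left(h,O \right)} = \frac{1}{2} - \frac{3}{O}$ ($s{\left(h,O \right)} = 2 \cdot \frac{1}{4} - \frac{3}{O} = \frac{1}{2} - \frac{3}{O}$)
$T{\left(R \right)} = 1$ ($T{\left(R \right)} = \frac{2 R}{2 R} = 2 R \frac{1}{2 R} = 1$)
$P = 5$ ($P = 7 + \left(\frac{-6 + 2}{2 \cdot 2} - 1\right) = 7 + \left(\frac{1}{2} \cdot \frac{1}{2} \left(-4\right) - 1\right) = 7 - 2 = 5$)
$\left(15 P - 12\right)^{2} = \left(15 \cdot 5 - 12\right)^{2} = \left(75 - 12\right)^{2} = 63^{2} = 3969$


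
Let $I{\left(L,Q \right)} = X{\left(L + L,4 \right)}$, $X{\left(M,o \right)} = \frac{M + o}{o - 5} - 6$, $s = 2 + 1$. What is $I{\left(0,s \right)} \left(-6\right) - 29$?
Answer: $31$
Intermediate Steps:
$s = 3$
$X{\left(M,o \right)} = -6 + \frac{M + o}{-5 + o}$ ($X{\left(M,o \right)} = \frac{M + o}{-5 + o} - 6 = -6 + \frac{M + o}{-5 + o}$)
$I{\left(L,Q \right)} = -10 - 2 L$ ($I{\left(L,Q \right)} = \frac{30 + \left(L + L\right) - 20}{-5 + 4} = \frac{30 + 2 L - 20}{-1} = - (10 + 2 L) = -10 - 2 L$)
$I{\left(0,s \right)} \left(-6\right) - 29 = \left(-10 - 0\right) \left(-6\right) - 29 = \left(-10 + 0\right) \left(-6\right) - 29 = \left(-10\right) \left(-6\right) - 29 = 60 - 29 = 31$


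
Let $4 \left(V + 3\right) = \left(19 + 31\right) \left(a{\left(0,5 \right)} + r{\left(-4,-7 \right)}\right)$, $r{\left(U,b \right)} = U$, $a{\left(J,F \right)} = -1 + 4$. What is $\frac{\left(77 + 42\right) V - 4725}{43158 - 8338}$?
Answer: $- \frac{13139}{69640} \approx -0.18867$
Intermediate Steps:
$a{\left(J,F \right)} = 3$
$V = - \frac{31}{2}$ ($V = -3 + \frac{\left(19 + 31\right) \left(3 - 4\right)}{4} = -3 + \frac{50 \left(-1\right)}{4} = -3 + \frac{1}{4} \left(-50\right) = -3 - \frac{25}{2} = - \frac{31}{2} \approx -15.5$)
$\frac{\left(77 + 42\right) V - 4725}{43158 - 8338} = \frac{\left(77 + 42\right) \left(- \frac{31}{2}\right) - 4725}{43158 - 8338} = \frac{119 \left(- \frac{31}{2}\right) - 4725}{34820} = \left(- \frac{3689}{2} - 4725\right) \frac{1}{34820} = \left(- \frac{13139}{2}\right) \frac{1}{34820} = - \frac{13139}{69640}$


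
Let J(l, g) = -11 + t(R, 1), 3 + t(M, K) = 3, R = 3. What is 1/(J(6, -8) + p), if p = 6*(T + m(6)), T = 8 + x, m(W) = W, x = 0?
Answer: 1/73 ≈ 0.013699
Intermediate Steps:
t(M, K) = 0 (t(M, K) = -3 + 3 = 0)
T = 8 (T = 8 + 0 = 8)
J(l, g) = -11 (J(l, g) = -11 + 0 = -11)
p = 84 (p = 6*(8 + 6) = 6*14 = 84)
1/(J(6, -8) + p) = 1/(-11 + 84) = 1/73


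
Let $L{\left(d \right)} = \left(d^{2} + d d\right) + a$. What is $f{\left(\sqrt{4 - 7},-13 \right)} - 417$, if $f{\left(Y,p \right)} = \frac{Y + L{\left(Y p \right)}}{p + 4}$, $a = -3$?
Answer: $-304 - \frac{i \sqrt{3}}{9} \approx -304.0 - 0.19245 i$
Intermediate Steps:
$L{\left(d \right)} = -3 + 2 d^{2}$ ($L{\left(d \right)} = \left(d^{2} + d d\right) - 3 = \left(d^{2} + d^{2}\right) - 3 = 2 d^{2} - 3 = -3 + 2 d^{2}$)
$f{\left(Y,p \right)} = \frac{-3 + Y + 2 Y^{2} p^{2}}{4 + p}$ ($f{\left(Y,p \right)} = \frac{Y + \left(-3 + 2 \left(Y p\right)^{2}\right)}{p + 4} = \frac{Y + \left(-3 + 2 Y^{2} p^{2}\right)}{4 + p} = \frac{-3 + Y + 2 Y^{2} p^{2}}{4 + p}$)
$f{\left(\sqrt{4 - 7},-13 \right)} - 417 = \frac{-3 + \sqrt{4 - 7} + 2 \left(\sqrt{4 - 7}\right)^{2} \left(-13\right)^{2}}{4 - 13} - 417 = \frac{-3 + \sqrt{-3} + 2 \left(\sqrt{-3}\right)^{2} \cdot 169}{-9} - 417 = - \frac{-3 + i \sqrt{3} + 2 \left(i \sqrt{3}\right)^{2} \cdot 169}{9} - 417 = - \frac{-3 + i \sqrt{3} + 2 \left(-3\right) 169}{9} - 417 = - \frac{-3 + i \sqrt{3} - 1014}{9} - 417 = - \frac{-1017 + i \sqrt{3}}{9} - 417 = \left(113 - \frac{i \sqrt{3}}{9}\right) - 417 = -304 - \frac{i \sqrt{3}}{9}$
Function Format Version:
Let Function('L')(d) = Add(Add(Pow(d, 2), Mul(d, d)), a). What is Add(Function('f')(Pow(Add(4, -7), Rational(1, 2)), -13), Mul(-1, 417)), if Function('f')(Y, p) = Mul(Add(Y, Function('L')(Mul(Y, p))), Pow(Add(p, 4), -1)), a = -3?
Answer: Add(-304, Mul(Rational(-1, 9), I, Pow(3, Rational(1, 2)))) ≈ Add(-304.00, Mul(-0.19245, I))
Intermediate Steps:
Function('L')(d) = Add(-3, Mul(2, Pow(d, 2))) (Function('L')(d) = Add(Add(Pow(d, 2), Mul(d, d)), -3) = Add(Add(Pow(d, 2), Pow(d, 2)), -3) = Add(Mul(2, Pow(d, 2)), -3) = Add(-3, Mul(2, Pow(d, 2))))
Function('f')(Y, p) = Mul(Pow(Add(4, p), -1), Add(-3, Y, Mul(2, Pow(Y, 2), Pow(p, 2)))) (Function('f')(Y, p) = Mul(Add(Y, Add(-3, Mul(2, Pow(Mul(Y, p), 2)))), Pow(Add(p, 4), -1)) = Mul(Add(Y, Add(-3, Mul(2, Mul(Pow(Y, 2), Pow(p, 2))))), Pow(Add(4, p), -1)) = Mul(Add(Y, Add(-3, Mul(2, Pow(Y, 2), Pow(p, 2)))), Pow(Add(4, p), -1)) = Mul(Add(-3, Y, Mul(2, Pow(Y, 2), Pow(p, 2))), Pow(Add(4, p), -1)) = Mul(Pow(Add(4, p), -1), Add(-3, Y, Mul(2, Pow(Y, 2), Pow(p, 2)))))
Add(Function('f')(Pow(Add(4, -7), Rational(1, 2)), -13), Mul(-1, 417)) = Add(Mul(Pow(Add(4, -13), -1), Add(-3, Pow(Add(4, -7), Rational(1, 2)), Mul(2, Pow(Pow(Add(4, -7), Rational(1, 2)), 2), Pow(-13, 2)))), Mul(-1, 417)) = Add(Mul(Pow(-9, -1), Add(-3, Pow(-3, Rational(1, 2)), Mul(2, Pow(Pow(-3, Rational(1, 2)), 2), 169))), -417) = Add(Mul(Rational(-1, 9), Add(-3, Mul(I, Pow(3, Rational(1, 2))), Mul(2, Pow(Mul(I, Pow(3, Rational(1, 2))), 2), 169))), -417) = Add(Mul(Rational(-1, 9), Add(-3, Mul(I, Pow(3, Rational(1, 2))), Mul(2, -3, 169))), -417) = Add(Mul(Rational(-1, 9), Add(-3, Mul(I, Pow(3, Rational(1, 2))), -1014)), -417) = Add(Mul(Rational(-1, 9), Add(-1017, Mul(I, Pow(3, Rational(1, 2))))), -417) = Add(Add(113, Mul(Rational(-1, 9), I, Pow(3, Rational(1, 2)))), -417) = Add(-304, Mul(Rational(-1, 9), I, Pow(3, Rational(1, 2))))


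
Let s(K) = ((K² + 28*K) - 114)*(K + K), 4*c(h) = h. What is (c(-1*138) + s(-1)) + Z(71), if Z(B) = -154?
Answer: 187/2 ≈ 93.500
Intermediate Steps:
c(h) = h/4
s(K) = 2*K*(-114 + K² + 28*K) (s(K) = (-114 + K² + 28*K)*(2*K) = 2*K*(-114 + K² + 28*K))
(c(-1*138) + s(-1)) + Z(71) = ((-1*138)/4 + 2*(-1)*(-114 + (-1)² + 28*(-1))) - 154 = ((¼)*(-138) + 2*(-1)*(-114 + 1 - 28)) - 154 = (-69/2 + 2*(-1)*(-141)) - 154 = (-69/2 + 282) - 154 = 495/2 - 154 = 187/2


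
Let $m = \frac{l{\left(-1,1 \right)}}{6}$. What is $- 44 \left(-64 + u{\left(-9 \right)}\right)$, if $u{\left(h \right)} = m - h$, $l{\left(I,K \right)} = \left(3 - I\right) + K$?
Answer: $\frac{7150}{3} \approx 2383.3$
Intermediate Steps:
$l{\left(I,K \right)} = 3 + K - I$
$m = \frac{5}{6}$ ($m = \frac{3 + 1 - -1}{6} = \left(3 + 1 + 1\right) \frac{1}{6} = 5 \cdot \frac{1}{6} = \frac{5}{6} \approx 0.83333$)
$u{\left(h \right)} = \frac{5}{6} - h$
$- 44 \left(-64 + u{\left(-9 \right)}\right) = - 44 \left(-64 + \left(\frac{5}{6} - -9\right)\right) = - 44 \left(-64 + \left(\frac{5}{6} + 9\right)\right) = - 44 \left(-64 + \frac{59}{6}\right) = \left(-44\right) \left(- \frac{325}{6}\right) = \frac{7150}{3}$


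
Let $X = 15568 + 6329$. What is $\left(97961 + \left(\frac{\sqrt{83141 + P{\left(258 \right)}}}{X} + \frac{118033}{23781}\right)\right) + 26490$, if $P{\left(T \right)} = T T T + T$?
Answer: $\frac{2959687264}{23781} + \frac{\sqrt{17256911}}{21897} \approx 1.2446 \cdot 10^{5}$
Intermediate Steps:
$X = 21897$
$P{\left(T \right)} = T + T^{3}$ ($P{\left(T \right)} = T^{2} T + T = T^{3} + T = T + T^{3}$)
$\left(97961 + \left(\frac{\sqrt{83141 + P{\left(258 \right)}}}{X} + \frac{118033}{23781}\right)\right) + 26490 = \left(97961 + \left(\frac{\sqrt{83141 + \left(258 + 258^{3}\right)}}{21897} + \frac{118033}{23781}\right)\right) + 26490 = \left(97961 + \left(\sqrt{83141 + \left(258 + 17173512\right)} \frac{1}{21897} + 118033 \cdot \frac{1}{23781}\right)\right) + 26490 = \left(97961 + \left(\sqrt{83141 + 17173770} \cdot \frac{1}{21897} + \frac{118033}{23781}\right)\right) + 26490 = \left(97961 + \left(\sqrt{17256911} \cdot \frac{1}{21897} + \frac{118033}{23781}\right)\right) + 26490 = \left(97961 + \left(\frac{\sqrt{17256911}}{21897} + \frac{118033}{23781}\right)\right) + 26490 = \left(97961 + \left(\frac{118033}{23781} + \frac{\sqrt{17256911}}{21897}\right)\right) + 26490 = \left(\frac{2329728574}{23781} + \frac{\sqrt{17256911}}{21897}\right) + 26490 = \frac{2959687264}{23781} + \frac{\sqrt{17256911}}{21897}$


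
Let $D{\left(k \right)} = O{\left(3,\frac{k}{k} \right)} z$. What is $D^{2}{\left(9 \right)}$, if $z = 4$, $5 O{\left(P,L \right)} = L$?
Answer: $\frac{16}{25} \approx 0.64$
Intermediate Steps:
$O{\left(P,L \right)} = \frac{L}{5}$
$D{\left(k \right)} = \frac{4}{5}$ ($D{\left(k \right)} = \frac{k \frac{1}{k}}{5} \cdot 4 = \frac{1}{5} \cdot 1 \cdot 4 = \frac{1}{5} \cdot 4 = \frac{4}{5}$)
$D^{2}{\left(9 \right)} = \left(\frac{4}{5}\right)^{2} = \frac{16}{25}$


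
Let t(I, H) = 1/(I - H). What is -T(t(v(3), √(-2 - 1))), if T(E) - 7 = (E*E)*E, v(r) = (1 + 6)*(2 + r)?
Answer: 3*(-99307*I - 8568*√3)/(8*(459*√3 + 5320*I)) ≈ -7.0 - 3.4347e-6*I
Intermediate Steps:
v(r) = 14 + 7*r (v(r) = 7*(2 + r) = 14 + 7*r)
T(E) = 7 + E³ (T(E) = 7 + (E*E)*E = 7 + E²*E = 7 + E³)
-T(t(v(3), √(-2 - 1))) = -(7 + (-1/(√(-2 - 1) - (14 + 7*3)))³) = -(7 + (-1/(√(-3) - (14 + 21)))³) = -(7 + (-1/(I*√3 - 1*35))³) = -(7 + (-1/(I*√3 - 35))³) = -(7 + (-1/(-35 + I*√3))³) = -(7 - 1/(-35 + I*√3)³) = -7 + (-35 + I*√3)⁻³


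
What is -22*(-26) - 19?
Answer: 553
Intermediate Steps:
-22*(-26) - 19 = 572 - 19 = 553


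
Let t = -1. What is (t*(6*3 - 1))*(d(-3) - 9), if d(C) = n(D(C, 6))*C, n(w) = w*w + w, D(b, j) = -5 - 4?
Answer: 3825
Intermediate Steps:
D(b, j) = -9
n(w) = w + w² (n(w) = w² + w = w + w²)
d(C) = 72*C (d(C) = (-9*(1 - 9))*C = (-9*(-8))*C = 72*C)
(t*(6*3 - 1))*(d(-3) - 9) = (-(6*3 - 1))*(72*(-3) - 9) = (-(18 - 1))*(-216 - 9) = -1*17*(-225) = -17*(-225) = 3825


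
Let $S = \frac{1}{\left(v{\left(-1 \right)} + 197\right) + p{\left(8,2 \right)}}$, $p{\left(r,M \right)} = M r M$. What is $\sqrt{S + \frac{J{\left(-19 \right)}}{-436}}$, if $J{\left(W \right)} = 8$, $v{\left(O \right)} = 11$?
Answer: $\frac{i \sqrt{606585}}{6540} \approx 0.11909 i$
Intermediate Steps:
$p{\left(r,M \right)} = r M^{2}$ ($p{\left(r,M \right)} = M M r = r M^{2}$)
$S = \frac{1}{240}$ ($S = \frac{1}{\left(11 + 197\right) + 8 \cdot 2^{2}} = \frac{1}{208 + 8 \cdot 4} = \frac{1}{208 + 32} = \frac{1}{240} \approx 0.0041667$)
$\sqrt{S + \frac{J{\left(-19 \right)}}{-436}} = \sqrt{\frac{1}{240} + \frac{8}{-436}} = \sqrt{\frac{1}{240} + 8 \left(- \frac{1}{436}\right)} = \sqrt{\frac{1}{240} - \frac{2}{109}} = \sqrt{- \frac{371}{26160}} = \frac{i \sqrt{606585}}{6540}$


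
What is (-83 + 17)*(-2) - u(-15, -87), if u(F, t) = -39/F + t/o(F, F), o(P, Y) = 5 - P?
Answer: 535/4 ≈ 133.75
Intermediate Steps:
u(F, t) = -39/F + t/(5 - F)
(-83 + 17)*(-2) - u(-15, -87) = (-83 + 17)*(-2) - (195 - 39*(-15) - 1*(-15)*(-87))/((-15)*(-5 - 15)) = -66*(-2) - (-1)*(195 + 585 - 1305)/(15*(-20)) = 132 - (-1)*(-1)*(-525)/(15*20) = 132 - 1*(-7/4) = 132 + 7/4 = 535/4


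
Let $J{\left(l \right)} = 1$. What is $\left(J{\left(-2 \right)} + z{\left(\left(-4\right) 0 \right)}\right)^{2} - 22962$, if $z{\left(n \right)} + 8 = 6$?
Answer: $-22961$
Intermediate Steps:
$z{\left(n \right)} = -2$ ($z{\left(n \right)} = -8 + 6 = -2$)
$\left(J{\left(-2 \right)} + z{\left(\left(-4\right) 0 \right)}\right)^{2} - 22962 = \left(1 - 2\right)^{2} - 22962 = \left(-1\right)^{2} - 22962 = 1 - 22962 = -22961$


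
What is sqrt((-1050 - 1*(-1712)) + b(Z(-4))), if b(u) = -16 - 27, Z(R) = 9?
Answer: sqrt(619) ≈ 24.880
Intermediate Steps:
b(u) = -43
sqrt((-1050 - 1*(-1712)) + b(Z(-4))) = sqrt((-1050 - 1*(-1712)) - 43) = sqrt((-1050 + 1712) - 43) = sqrt(662 - 43) = sqrt(619)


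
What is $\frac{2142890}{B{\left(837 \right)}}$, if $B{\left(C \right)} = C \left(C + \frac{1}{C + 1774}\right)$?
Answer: $\frac{2797542895}{914593248} \approx 3.0588$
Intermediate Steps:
$B{\left(C \right)} = C \left(C + \frac{1}{1774 + C}\right)$
$\frac{2142890}{B{\left(837 \right)}} = \frac{2142890}{837 \frac{1}{1774 + 837} \left(1 + 837^{2} + 1774 \cdot 837\right)} = \frac{2142890}{837 \cdot \frac{1}{2611} \left(1 + 700569 + 1484838\right)} = \frac{2142890}{837 \cdot \frac{1}{2611} \cdot 2185408} = \frac{2142890}{\frac{1829186496}{2611}} = 2142890 \cdot \frac{2611}{1829186496} = \frac{2797542895}{914593248}$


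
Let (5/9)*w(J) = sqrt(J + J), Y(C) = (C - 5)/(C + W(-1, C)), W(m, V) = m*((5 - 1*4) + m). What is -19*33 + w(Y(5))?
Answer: -627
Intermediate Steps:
W(m, V) = m*(1 + m) (W(m, V) = m*((5 - 4) + m) = m*(1 + m))
Y(C) = (-5 + C)/C (Y(C) = (C - 5)/(C - (1 - 1)) = (-5 + C)/(C - 1*0) = (-5 + C)/(C + 0) = (-5 + C)/C)
w(J) = 9*sqrt(2)*sqrt(J)/5 (w(J) = 9*sqrt(J + J)/5 = 9*sqrt(2*J)/5 = 9*(sqrt(2)*sqrt(J))/5 = 9*sqrt(2)*sqrt(J)/5)
-19*33 + w(Y(5)) = -19*33 + 9*sqrt(2)*sqrt((-5 + 5)/5)/5 = -627 + 9*sqrt(2)*sqrt((1/5)*0)/5 = -627 + 9*sqrt(2)*sqrt(0)/5 = -627 + (9/5)*sqrt(2)*0 = -627 + 0 = -627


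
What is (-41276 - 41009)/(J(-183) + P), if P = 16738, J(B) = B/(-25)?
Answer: -2057125/418633 ≈ -4.9139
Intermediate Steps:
J(B) = -B/25 (J(B) = B*(-1/25) = -B/25)
(-41276 - 41009)/(J(-183) + P) = (-41276 - 41009)/(-1/25*(-183) + 16738) = -82285/(183/25 + 16738) = -82285/418633/25 = -82285*25/418633 = -2057125/418633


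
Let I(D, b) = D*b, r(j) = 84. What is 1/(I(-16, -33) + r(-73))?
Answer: 1/612 ≈ 0.0016340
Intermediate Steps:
1/(I(-16, -33) + r(-73)) = 1/(-16*(-33) + 84) = 1/(528 + 84) = 1/612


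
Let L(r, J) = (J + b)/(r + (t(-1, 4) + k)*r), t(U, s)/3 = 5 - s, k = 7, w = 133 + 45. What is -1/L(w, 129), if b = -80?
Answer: -1958/49 ≈ -39.959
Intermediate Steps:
w = 178
t(U, s) = 15 - 3*s (t(U, s) = 3*(5 - s) = 15 - 3*s)
L(r, J) = (-80 + J)/(11*r) (L(r, J) = (J - 80)/(r + ((15 - 3*4) + 7)*r) = (-80 + J)/(r + ((15 - 12) + 7)*r) = (-80 + J)/(r + (3 + 7)*r) = (-80 + J)/(r + 10*r) = (-80 + J)/((11*r)) = (-80 + J)*(1/(11*r)) = (-80 + J)/(11*r))
-1/L(w, 129) = -1/((1/11)*(-80 + 129)/178) = -1/((1/11)*(1/178)*49) = -1/49/1958 = -1*1958/49 = -1958/49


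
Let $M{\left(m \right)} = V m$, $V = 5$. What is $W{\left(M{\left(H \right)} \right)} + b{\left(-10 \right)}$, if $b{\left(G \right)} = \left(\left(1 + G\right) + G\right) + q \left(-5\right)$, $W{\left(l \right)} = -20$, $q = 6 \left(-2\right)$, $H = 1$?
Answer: $21$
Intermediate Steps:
$q = -12$
$M{\left(m \right)} = 5 m$
$b{\left(G \right)} = 61 + 2 G$ ($b{\left(G \right)} = \left(\left(1 + G\right) + G\right) - -60 = \left(1 + 2 G\right) + 60 = 61 + 2 G$)
$W{\left(M{\left(H \right)} \right)} + b{\left(-10 \right)} = -20 + \left(61 + 2 \left(-10\right)\right) = -20 + \left(61 - 20\right) = -20 + 41 = 21$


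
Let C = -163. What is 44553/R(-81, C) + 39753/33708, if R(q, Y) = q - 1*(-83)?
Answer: 250312005/11236 ≈ 22278.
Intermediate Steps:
R(q, Y) = 83 + q (R(q, Y) = q + 83 = 83 + q)
44553/R(-81, C) + 39753/33708 = 44553/(83 - 81) + 39753/33708 = 44553/2 + 39753*(1/33708) = 44553*(½) + 13251/11236 = 44553/2 + 13251/11236 = 250312005/11236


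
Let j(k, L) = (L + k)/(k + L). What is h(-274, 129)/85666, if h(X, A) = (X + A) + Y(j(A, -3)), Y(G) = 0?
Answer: -5/2954 ≈ -0.0016926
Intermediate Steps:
j(k, L) = 1 (j(k, L) = (L + k)/(L + k) = 1)
h(X, A) = A + X (h(X, A) = (X + A) + 0 = (A + X) + 0 = A + X)
h(-274, 129)/85666 = (129 - 274)/85666 = -145*1/85666 = -5/2954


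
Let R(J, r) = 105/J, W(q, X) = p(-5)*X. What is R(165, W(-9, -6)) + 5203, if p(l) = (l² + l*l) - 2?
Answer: 57240/11 ≈ 5203.6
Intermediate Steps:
p(l) = -2 + 2*l² (p(l) = (l² + l²) - 2 = 2*l² - 2 = -2 + 2*l²)
W(q, X) = 48*X (W(q, X) = (-2 + 2*(-5)²)*X = (-2 + 2*25)*X = (-2 + 50)*X = 48*X)
R(165, W(-9, -6)) + 5203 = 105/165 + 5203 = 105*(1/165) + 5203 = 7/11 + 5203 = 57240/11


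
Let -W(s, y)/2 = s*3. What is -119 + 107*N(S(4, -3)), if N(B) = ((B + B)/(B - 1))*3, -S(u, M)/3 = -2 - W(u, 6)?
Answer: 34399/67 ≈ 513.42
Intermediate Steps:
W(s, y) = -6*s (W(s, y) = -2*s*3 = -6*s)
S(u, M) = 6 - 18*u (S(u, M) = -3*(-2 - (-6)*u) = -3*(-2 + 6*u) = 6 - 18*u)
N(B) = 6*B/(-1 + B) (N(B) = ((2*B)/(-1 + B))*3 = (2*B/(-1 + B))*3 = 6*B/(-1 + B))
-119 + 107*N(S(4, -3)) = -119 + 107*(6*(6 - 18*4)/(-1 + (6 - 18*4))) = -119 + 107*(6*(6 - 72)/(-1 + (6 - 72))) = -119 + 107*(6*(-66)/(-1 - 66)) = -119 + 107*(6*(-66)/(-67)) = -119 + 107*(6*(-66)*(-1/67)) = -119 + 107*(396/67) = -119 + 42372/67 = 34399/67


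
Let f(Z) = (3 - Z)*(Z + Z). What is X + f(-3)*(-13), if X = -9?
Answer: 459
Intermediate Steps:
f(Z) = 2*Z*(3 - Z) (f(Z) = (3 - Z)*(2*Z) = 2*Z*(3 - Z))
X + f(-3)*(-13) = -9 + (2*(-3)*(3 - 1*(-3)))*(-13) = -9 + (2*(-3)*(3 + 3))*(-13) = -9 + (2*(-3)*6)*(-13) = -9 - 36*(-13) = -9 + 468 = 459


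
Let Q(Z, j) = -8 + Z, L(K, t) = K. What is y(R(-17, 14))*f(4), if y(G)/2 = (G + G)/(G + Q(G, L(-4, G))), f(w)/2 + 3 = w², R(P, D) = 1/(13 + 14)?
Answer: -52/107 ≈ -0.48598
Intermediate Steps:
R(P, D) = 1/27
f(w) = -6 + 2*w²
y(G) = 4*G/(-8 + 2*G) (y(G) = 2*((G + G)/(G + (-8 + G))) = 2*((2*G)/(-8 + 2*G)) = 2*(2*G/(-8 + 2*G)) = 4*G/(-8 + 2*G))
y(R(-17, 14))*f(4) = (2*(1/27)/(-4 + 1/27))*(-6 + 2*4²) = (2*(1/27)/(-107/27))*(-6 + 2*16) = (2*(1/27)*(-27/107))*(-6 + 32) = -2/107*26 = -52/107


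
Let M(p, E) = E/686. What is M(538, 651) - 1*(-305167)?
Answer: 29906459/98 ≈ 3.0517e+5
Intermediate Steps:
M(p, E) = E/686 (M(p, E) = E*(1/686) = E/686)
M(538, 651) - 1*(-305167) = (1/686)*651 - 1*(-305167) = 93/98 + 305167 = 29906459/98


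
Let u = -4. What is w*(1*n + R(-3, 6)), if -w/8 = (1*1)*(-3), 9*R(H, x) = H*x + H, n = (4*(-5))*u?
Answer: 1864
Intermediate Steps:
n = 80 (n = (4*(-5))*(-4) = -20*(-4) = 80)
R(H, x) = H/9 + H*x/9 (R(H, x) = (H*x + H)/9 = (H + H*x)/9 = H/9 + H*x/9)
w = 24 (w = -8*1*1*(-3) = -8*(-3) = 24)
w*(1*n + R(-3, 6)) = 24*(1*80 + (⅑)*(-3)*(1 + 6)) = 24*(80 + (⅑)*(-3)*7) = 24*(80 - 7/3) = 24*(233/3) = 1864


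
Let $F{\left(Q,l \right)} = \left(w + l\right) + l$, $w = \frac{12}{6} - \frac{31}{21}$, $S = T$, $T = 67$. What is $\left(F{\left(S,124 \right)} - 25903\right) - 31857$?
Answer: $- \frac{1207741}{21} \approx -57512.0$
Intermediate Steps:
$S = 67$
$w = \frac{11}{21}$ ($w = 12 \cdot \frac{1}{6} - \frac{31}{21} = 2 - \frac{31}{21} = \frac{11}{21} \approx 0.52381$)
$F{\left(Q,l \right)} = \frac{11}{21} + 2 l$ ($F{\left(Q,l \right)} = \left(\frac{11}{21} + l\right) + l = \frac{11}{21} + 2 l$)
$\left(F{\left(S,124 \right)} - 25903\right) - 31857 = \left(\left(\frac{11}{21} + 2 \cdot 124\right) - 25903\right) - 31857 = \left(\left(\frac{11}{21} + 248\right) - 25903\right) - 31857 = \left(\frac{5219}{21} - 25903\right) - 31857 = - \frac{538744}{21} - 31857 = - \frac{1207741}{21}$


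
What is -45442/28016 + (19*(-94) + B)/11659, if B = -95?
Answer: -291253187/163319272 ≈ -1.7833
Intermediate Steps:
-45442/28016 + (19*(-94) + B)/11659 = -45442/28016 + (19*(-94) - 95)/11659 = -45442*1/28016 + (-1786 - 95)*(1/11659) = -22721/14008 - 1881*1/11659 = -22721/14008 - 1881/11659 = -291253187/163319272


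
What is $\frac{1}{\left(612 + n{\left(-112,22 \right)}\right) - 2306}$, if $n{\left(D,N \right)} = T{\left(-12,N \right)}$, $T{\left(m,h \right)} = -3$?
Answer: $- \frac{1}{1697} \approx -0.00058927$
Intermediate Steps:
$n{\left(D,N \right)} = -3$
$\frac{1}{\left(612 + n{\left(-112,22 \right)}\right) - 2306} = \frac{1}{\left(612 - 3\right) - 2306} = \frac{1}{609 - 2306} = \frac{1}{-1697} = - \frac{1}{1697}$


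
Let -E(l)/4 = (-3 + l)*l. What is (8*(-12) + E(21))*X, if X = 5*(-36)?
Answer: 289440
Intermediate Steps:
X = -180
E(l) = -4*l*(-3 + l) (E(l) = -4*(-3 + l)*l = -4*l*(-3 + l))
(8*(-12) + E(21))*X = (8*(-12) + 4*21*(3 - 1*21))*(-180) = (-96 + 4*21*(3 - 21))*(-180) = (-96 + 4*21*(-18))*(-180) = (-96 - 1512)*(-180) = -1608*(-180) = 289440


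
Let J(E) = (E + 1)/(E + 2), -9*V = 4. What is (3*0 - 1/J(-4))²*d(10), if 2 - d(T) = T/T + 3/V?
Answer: 31/9 ≈ 3.4444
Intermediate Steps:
V = -4/9 (V = -⅑*4 = -4/9 ≈ -0.44444)
d(T) = 31/4 (d(T) = 2 - (T/T + 3/(-4/9)) = 2 - (1 + 3*(-9/4)) = 2 - (1 - 27/4) = 2 - 1*(-23/4) = 2 + 23/4 = 31/4)
J(E) = (1 + E)/(2 + E)
(3*0 - 1/J(-4))²*d(10) = (3*0 - 1/((1 - 4)/(2 - 4)))²*(31/4) = (0 - 1/(-3/(-2)))²*(31/4) = (0 - 1/((-½*(-3))))²*(31/4) = (0 - 1/3/2)²*(31/4) = (0 - 1*⅔)²*(31/4) = (0 - ⅔)²*(31/4) = (-⅔)²*(31/4) = (4/9)*(31/4) = 31/9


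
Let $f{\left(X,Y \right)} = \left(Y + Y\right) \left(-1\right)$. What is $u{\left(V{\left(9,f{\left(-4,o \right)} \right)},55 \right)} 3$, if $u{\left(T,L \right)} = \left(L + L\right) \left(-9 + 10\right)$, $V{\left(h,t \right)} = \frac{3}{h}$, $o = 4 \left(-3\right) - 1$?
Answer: $330$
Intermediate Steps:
$o = -13$ ($o = -12 - 1 = -13$)
$f{\left(X,Y \right)} = - 2 Y$ ($f{\left(X,Y \right)} = 2 Y \left(-1\right) = - 2 Y$)
$u{\left(T,L \right)} = 2 L$ ($u{\left(T,L \right)} = 2 L 1 = 2 L$)
$u{\left(V{\left(9,f{\left(-4,o \right)} \right)},55 \right)} 3 = 2 \cdot 55 \cdot 3 = 110 \cdot 3 = 330$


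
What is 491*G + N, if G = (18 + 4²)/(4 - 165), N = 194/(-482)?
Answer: -4038871/38801 ≈ -104.09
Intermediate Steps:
N = -97/241 (N = 194*(-1/482) = -97/241 ≈ -0.40249)
G = -34/161 (G = (18 + 16)/(-161) = 34*(-1/161) = -34/161 ≈ -0.21118)
491*G + N = 491*(-34/161) - 97/241 = -16694/161 - 97/241 = -4038871/38801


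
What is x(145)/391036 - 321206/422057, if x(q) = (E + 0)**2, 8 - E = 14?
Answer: -31396978841/41259870263 ≈ -0.76096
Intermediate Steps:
E = -6 (E = 8 - 1*14 = 8 - 14 = -6)
x(q) = 36 (x(q) = (-6 + 0)**2 = (-6)**2 = 36)
x(145)/391036 - 321206/422057 = 36/391036 - 321206/422057 = 36*(1/391036) - 321206*1/422057 = 9/97759 - 321206/422057 = -31396978841/41259870263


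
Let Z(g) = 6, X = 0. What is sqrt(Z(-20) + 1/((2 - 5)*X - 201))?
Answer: sqrt(242205)/201 ≈ 2.4485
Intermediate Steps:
sqrt(Z(-20) + 1/((2 - 5)*X - 201)) = sqrt(6 + 1/((2 - 5)*0 - 201)) = sqrt(6 + 1/(-3*0 - 201)) = sqrt(6 + 1/(0 - 201)) = sqrt(6 + 1/(-201)) = sqrt(6 - 1/201) = sqrt(1205/201) = sqrt(242205)/201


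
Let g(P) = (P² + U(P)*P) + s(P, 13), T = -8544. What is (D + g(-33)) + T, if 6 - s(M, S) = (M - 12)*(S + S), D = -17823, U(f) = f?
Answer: -23013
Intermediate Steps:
s(M, S) = 6 - 2*S*(-12 + M) (s(M, S) = 6 - (M - 12)*(S + S) = 6 - (-12 + M)*2*S = 6 - 2*S*(-12 + M))
g(P) = 318 - 26*P + 2*P² (g(P) = (P² + P*P) + (6 + 24*13 - 2*P*13) = (P² + P²) + (6 + 312 - 26*P) = 2*P² + (318 - 26*P) = 318 - 26*P + 2*P²)
(D + g(-33)) + T = (-17823 + (318 - 26*(-33) + 2*(-33)²)) - 8544 = (-17823 + (318 + 858 + 2*1089)) - 8544 = (-17823 + (318 + 858 + 2178)) - 8544 = (-17823 + 3354) - 8544 = -14469 - 8544 = -23013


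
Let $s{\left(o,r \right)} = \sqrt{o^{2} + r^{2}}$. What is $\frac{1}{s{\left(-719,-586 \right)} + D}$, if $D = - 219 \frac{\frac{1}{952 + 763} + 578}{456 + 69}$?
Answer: $\frac{21717880247875}{72260297854573036} + \frac{90075015625 \sqrt{860357}}{72260297854573036} \approx 0.0014568$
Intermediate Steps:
$D = - \frac{72362783}{300125}$ ($D = - 219 \frac{\frac{1}{1715} + 578}{525} = - 219 \left(\frac{1}{1715} + 578\right) \frac{1}{525} = - 219 \cdot \frac{991271}{1715} \cdot \frac{1}{525} = \left(-219\right) \frac{991271}{900375} = - \frac{72362783}{300125} \approx -241.11$)
$\frac{1}{s{\left(-719,-586 \right)} + D} = \frac{1}{\sqrt{\left(-719\right)^{2} + \left(-586\right)^{2}} - \frac{72362783}{300125}} = \frac{1}{\sqrt{516961 + 343396} - \frac{72362783}{300125}} = \frac{1}{\sqrt{860357} - \frac{72362783}{300125}} = \frac{1}{- \frac{72362783}{300125} + \sqrt{860357}}$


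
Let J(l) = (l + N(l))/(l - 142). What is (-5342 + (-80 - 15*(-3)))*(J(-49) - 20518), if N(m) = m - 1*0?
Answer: 21071602680/191 ≈ 1.1032e+8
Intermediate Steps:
N(m) = m (N(m) = m + 0 = m)
J(l) = 2*l/(-142 + l) (J(l) = (l + l)/(l - 142) = (2*l)/(-142 + l) = 2*l/(-142 + l))
(-5342 + (-80 - 15*(-3)))*(J(-49) - 20518) = (-5342 + (-80 - 15*(-3)))*(2*(-49)/(-142 - 49) - 20518) = (-5342 + (-80 + 45))*(2*(-49)/(-191) - 20518) = (-5342 - 35)*(2*(-49)*(-1/191) - 20518) = -5377*(98/191 - 20518) = -5377*(-3918840/191) = 21071602680/191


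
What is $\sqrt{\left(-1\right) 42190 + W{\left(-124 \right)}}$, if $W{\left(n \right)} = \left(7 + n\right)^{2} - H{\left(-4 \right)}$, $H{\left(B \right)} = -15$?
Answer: $i \sqrt{28486} \approx 168.78 i$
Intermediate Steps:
$W{\left(n \right)} = 15 + \left(7 + n\right)^{2}$ ($W{\left(n \right)} = \left(7 + n\right)^{2} - -15 = \left(7 + n\right)^{2} + 15 = 15 + \left(7 + n\right)^{2}$)
$\sqrt{\left(-1\right) 42190 + W{\left(-124 \right)}} = \sqrt{\left(-1\right) 42190 + \left(15 + \left(7 - 124\right)^{2}\right)} = \sqrt{-42190 + \left(15 + \left(-117\right)^{2}\right)} = \sqrt{-42190 + \left(15 + 13689\right)} = \sqrt{-42190 + 13704} = \sqrt{-28486} = i \sqrt{28486}$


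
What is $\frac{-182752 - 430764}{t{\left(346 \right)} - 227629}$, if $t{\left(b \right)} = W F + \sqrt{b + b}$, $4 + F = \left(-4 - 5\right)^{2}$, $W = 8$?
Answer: $\frac{139276107708}{51534901477} + \frac{1227032 \sqrt{173}}{51534901477} \approx 2.7029$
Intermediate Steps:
$F = 77$ ($F = -4 + \left(-4 - 5\right)^{2} = -4 + \left(-9\right)^{2} = -4 + 81 = 77$)
$t{\left(b \right)} = 616 + \sqrt{2} \sqrt{b}$ ($t{\left(b \right)} = 8 \cdot 77 + \sqrt{b + b} = 616 + \sqrt{2 b} = 616 + \sqrt{2} \sqrt{b}$)
$\frac{-182752 - 430764}{t{\left(346 \right)} - 227629} = \frac{-182752 - 430764}{\left(616 + \sqrt{2} \sqrt{346}\right) - 227629} = - \frac{613516}{\left(616 + 2 \sqrt{173}\right) - 227629} = - \frac{613516}{-227013 + 2 \sqrt{173}}$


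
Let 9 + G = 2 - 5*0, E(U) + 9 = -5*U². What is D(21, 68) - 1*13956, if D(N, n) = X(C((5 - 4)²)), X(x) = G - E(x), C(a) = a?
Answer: -13949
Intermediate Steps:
E(U) = -9 - 5*U²
G = -7 (G = -9 + (2 - 5*0) = -9 + (2 + 0) = -9 + 2 = -7)
X(x) = 2 + 5*x² (X(x) = -7 - (-9 - 5*x²) = -7 + (9 + 5*x²) = 2 + 5*x²)
D(N, n) = 7 (D(N, n) = 2 + 5*((5 - 4)²)² = 2 + 5*(1²)² = 2 + 5*1² = 2 + 5*1 = 2 + 5 = 7)
D(21, 68) - 1*13956 = 7 - 1*13956 = 7 - 13956 = -13949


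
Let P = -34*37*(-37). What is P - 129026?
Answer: -82480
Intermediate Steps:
P = 46546 (P = -1258*(-37) = 46546)
P - 129026 = 46546 - 129026 = -82480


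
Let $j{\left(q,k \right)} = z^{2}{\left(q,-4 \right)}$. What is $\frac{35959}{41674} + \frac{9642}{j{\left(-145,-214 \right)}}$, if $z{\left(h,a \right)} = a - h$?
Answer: $\frac{372240529}{276173598} \approx 1.3478$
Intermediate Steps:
$j{\left(q,k \right)} = \left(-4 - q\right)^{2}$
$\frac{35959}{41674} + \frac{9642}{j{\left(-145,-214 \right)}} = \frac{35959}{41674} + \frac{9642}{\left(4 - 145\right)^{2}} = 35959 \cdot \frac{1}{41674} + \frac{9642}{\left(-141\right)^{2}} = \frac{35959}{41674} + \frac{9642}{19881} = \frac{35959}{41674} + 9642 \cdot \frac{1}{19881} = \frac{35959}{41674} + \frac{3214}{6627} = \frac{372240529}{276173598}$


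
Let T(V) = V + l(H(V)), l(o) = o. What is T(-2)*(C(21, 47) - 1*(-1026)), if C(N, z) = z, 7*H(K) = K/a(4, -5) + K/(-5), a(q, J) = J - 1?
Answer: -213527/105 ≈ -2033.6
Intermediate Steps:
a(q, J) = -1 + J
H(K) = -11*K/210 (H(K) = (K/(-1 - 5) + K/(-5))/7 = (K/(-6) + K*(-⅕))/7 = (K*(-⅙) - K/5)/7 = (-K/6 - K/5)/7 = (-11*K/30)/7 = -11*K/210)
T(V) = 199*V/210 (T(V) = V - 11*V/210 = 199*V/210)
T(-2)*(C(21, 47) - 1*(-1026)) = ((199/210)*(-2))*(47 - 1*(-1026)) = -199*(47 + 1026)/105 = -199/105*1073 = -213527/105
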